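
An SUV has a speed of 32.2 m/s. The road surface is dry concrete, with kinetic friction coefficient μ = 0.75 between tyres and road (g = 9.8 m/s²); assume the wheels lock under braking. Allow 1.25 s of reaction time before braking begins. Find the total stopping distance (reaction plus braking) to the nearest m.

a = μg = 0.75 × 9.8 = 7.350 m/s².
Reaction distance = v·t_r = 32.2000 × 1.25 = 40.250 m.
Braking distance = v²/(2a) = 32.2000² / (2 × 7.350) = 1036.840 / 14.700 = 70.533 m.
Total = 40.250 + 70.533 = 110.783 m.

Total stopping distance ≈ 111 m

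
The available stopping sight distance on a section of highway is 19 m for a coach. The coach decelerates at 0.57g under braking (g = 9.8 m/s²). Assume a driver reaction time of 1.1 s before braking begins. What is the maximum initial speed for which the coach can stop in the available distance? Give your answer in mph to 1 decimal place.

Maximum speed ≈ 21.6 mph

a = 0.57 × 9.8 = 5.586 m/s².
Stopping distance: v·t_r + v²/(2a) = 19 with t_r = 1.1 s and a = 5.586 m/s².
So v² + 12.289 v − 212.27 = 0.
Positive root: v = −a·t_r + √((a·t_r)² + 2a·d) = −6.145 + √(37.761 + 212.27) = 9.6674 m/s.
9.6674 m/s ÷ 0.44704 = 21.625 mph.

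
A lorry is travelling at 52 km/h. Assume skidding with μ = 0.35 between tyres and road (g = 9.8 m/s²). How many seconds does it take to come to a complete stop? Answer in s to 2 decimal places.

Braking time ≈ 4.21 s

52 km/h ÷ 3.6 = 14.4444 m/s.
a = μg = 0.35 × 9.8 = 3.430 m/s².
Braking time = v/a = 14.4444 / 3.430 = 4.211 s.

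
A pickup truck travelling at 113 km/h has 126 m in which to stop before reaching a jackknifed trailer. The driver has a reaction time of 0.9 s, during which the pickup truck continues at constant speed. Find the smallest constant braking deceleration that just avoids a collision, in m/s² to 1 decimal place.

Required deceleration ≈ 5.0 m/s²

113 km/h ÷ 3.6 = 31.3889 m/s.
Distance covered during reaction = 31.3889 × 0.9 = 28.250 m.
Distance available for braking: 126 − 28.250 = 97.750 m.
v² = 2a·d ⇒ a = v²/(2d) = 31.3889² / (2 × 97.750) = 985.263 / 195.500 = 5.0397 m/s².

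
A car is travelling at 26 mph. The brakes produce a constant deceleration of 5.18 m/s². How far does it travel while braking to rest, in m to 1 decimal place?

26 mph × 0.44704 = 11.6230 m/s.
Braking distance = v²/(2a) = 11.6230² / (2 × 5.180) = 135.094 / 10.360 = 13.040 m.

Braking distance ≈ 13.0 m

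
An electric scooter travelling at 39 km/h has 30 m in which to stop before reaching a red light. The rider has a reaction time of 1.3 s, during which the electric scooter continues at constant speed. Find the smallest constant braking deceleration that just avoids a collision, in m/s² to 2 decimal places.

39 km/h ÷ 3.6 = 10.8333 m/s.
Distance covered during reaction = 10.8333 × 1.3 = 14.083 m.
Distance available for braking: 30 − 14.083 = 15.917 m.
v² = 2a·d ⇒ a = v²/(2d) = 10.8333² / (2 × 15.917) = 117.360 / 31.834 = 3.6866 m/s².

Required deceleration ≈ 3.69 m/s²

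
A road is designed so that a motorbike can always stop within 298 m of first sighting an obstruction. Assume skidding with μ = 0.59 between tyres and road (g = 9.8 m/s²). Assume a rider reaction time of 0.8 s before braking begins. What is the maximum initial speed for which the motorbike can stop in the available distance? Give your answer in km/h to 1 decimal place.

a = μg = 0.59 × 9.8 = 5.782 m/s².
Stopping distance: v·t_r + v²/(2a) = 298 with t_r = 0.8 s and a = 5.782 m/s².
So v² + 9.251 v − 3446.07 = 0.
Positive root: v = −a·t_r + √((a·t_r)² + 2a·d) = −4.626 + √(21.400 + 3446.07) = 54.2592 m/s.
54.2592 m/s × 3.6 = 195.333 km/h.

Maximum speed ≈ 195.3 km/h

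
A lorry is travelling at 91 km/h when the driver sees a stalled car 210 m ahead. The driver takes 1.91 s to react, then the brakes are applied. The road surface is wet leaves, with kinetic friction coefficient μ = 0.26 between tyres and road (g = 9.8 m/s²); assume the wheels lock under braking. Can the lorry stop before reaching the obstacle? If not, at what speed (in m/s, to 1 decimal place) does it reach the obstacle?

Yes — it stops about 36.3 m short of the obstacle, so it never reaches it

91 km/h ÷ 3.6 = 25.2778 m/s.
a = μg = 0.26 × 9.8 = 2.548 m/s².
Reaction distance = 25.2778 × 1.91 = 48.281 m.
Braking distance = v²/(2a) = 638.967 / 5.096 = 125.386 m.
Total stopping distance = 48.281 + 125.386 = 173.667 m, vs 210 m available — it stops with 210 − 173.667 = 36.333 m to spare.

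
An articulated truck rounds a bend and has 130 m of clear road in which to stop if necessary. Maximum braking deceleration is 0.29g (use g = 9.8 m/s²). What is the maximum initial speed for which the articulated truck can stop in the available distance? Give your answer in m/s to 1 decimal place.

Maximum speed ≈ 27.2 m/s

a = 0.29 × 9.8 = 2.842 m/s².
v²/(2a) = d ⇒ v = √(2 × 2.842 × 130) = √738.92 = 27.1831 m/s.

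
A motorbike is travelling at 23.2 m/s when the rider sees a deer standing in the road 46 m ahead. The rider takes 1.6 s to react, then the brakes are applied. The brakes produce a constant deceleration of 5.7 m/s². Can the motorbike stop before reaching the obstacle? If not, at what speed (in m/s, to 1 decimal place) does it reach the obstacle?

No — it strikes the obstacle at 20.9 m/s

Reaction distance = 23.2000 × 1.6 = 37.120 m.
Braking distance needed to stop: v²/(2a) = 538.240 / 11.400 = 47.214 m, so total needed = 37.120 + 47.214 = 84.334 m > 46 m — it cannot stop.
Distance remaining when braking begins: 46 − 37.120 = 8.880 m.
v² = v₀² − 2a·d = 538.240 − 2 × 5.700 × 8.880 = 437.008 m²/s².
v = √437.008 = 20.905 m/s.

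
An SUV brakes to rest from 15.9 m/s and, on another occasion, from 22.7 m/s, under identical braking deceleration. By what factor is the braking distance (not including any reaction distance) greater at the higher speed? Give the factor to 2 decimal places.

Braking distance d = v²/(2a), so with a fixed, d ∝ v².
Factor = (22.7/15.9)² = 1.4277² = 2.0383.

Factor ≈ 2.04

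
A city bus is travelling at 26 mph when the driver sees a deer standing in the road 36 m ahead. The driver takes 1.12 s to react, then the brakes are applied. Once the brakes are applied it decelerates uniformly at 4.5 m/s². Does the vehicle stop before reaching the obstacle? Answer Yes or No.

Yes

26 mph × 0.44704 = 11.6230 m/s.
Reaction distance = 11.6230 × 1.12 = 13.018 m.
Braking distance = v²/(2a) = 135.094 / 9.000 = 15.010 m.
Total stopping distance = 13.018 + 15.010 = 28.028 m, vs 36 m available — it stops with 36 − 28.028 = 7.972 m to spare.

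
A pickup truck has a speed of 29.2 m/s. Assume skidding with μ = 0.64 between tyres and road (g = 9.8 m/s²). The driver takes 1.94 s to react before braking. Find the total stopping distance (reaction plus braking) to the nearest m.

Total stopping distance ≈ 125 m

a = μg = 0.64 × 9.8 = 6.272 m/s².
Reaction distance = v·t_r = 29.2000 × 1.94 = 56.648 m.
Braking distance = v²/(2a) = 29.2000² / (2 × 6.272) = 852.640 / 12.544 = 67.972 m.
Total = 56.648 + 67.972 = 124.620 m.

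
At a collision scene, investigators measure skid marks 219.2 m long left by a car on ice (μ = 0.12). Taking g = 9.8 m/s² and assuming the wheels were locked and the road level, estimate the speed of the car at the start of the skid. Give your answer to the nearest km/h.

Deceleration a = μg = 0.12 × 9.8 = 1.176 m/s².
v = √(2a·d) = √(2 × 1.176 × 219.2) = √515.558 = 22.7059 m/s.
= 22.7059 × 3.6 = 81.741 km/h.

Initial speed ≈ 82 km/h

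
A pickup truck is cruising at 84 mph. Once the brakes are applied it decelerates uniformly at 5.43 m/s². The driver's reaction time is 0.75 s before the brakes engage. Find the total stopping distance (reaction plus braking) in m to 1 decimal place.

Total stopping distance ≈ 158.0 m

84 mph × 0.44704 = 37.5514 m/s.
Reaction distance = v·t_r = 37.5514 × 0.75 = 28.164 m.
Braking distance = v²/(2a) = 37.5514² / (2 × 5.430) = 1410.108 / 10.860 = 129.844 m.
Total = 28.164 + 129.844 = 158.008 m.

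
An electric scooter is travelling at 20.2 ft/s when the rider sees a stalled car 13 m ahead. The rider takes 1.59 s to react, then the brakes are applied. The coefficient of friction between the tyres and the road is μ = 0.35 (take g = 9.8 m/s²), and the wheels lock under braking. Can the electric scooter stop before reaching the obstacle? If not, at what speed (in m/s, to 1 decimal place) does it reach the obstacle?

No — it strikes the obstacle at 4.0 m/s

20.2 ft/s × 0.3048 = 6.1570 m/s.
a = μg = 0.35 × 9.8 = 3.430 m/s².
Reaction distance = 6.1570 × 1.59 = 9.790 m.
Braking distance needed to stop: v²/(2a) = 37.909 / 6.860 = 5.526 m, so total needed = 9.790 + 5.526 = 15.316 m > 13 m — it cannot stop.
Distance remaining when braking begins: 13 − 9.790 = 3.210 m.
v² = v₀² − 2a·d = 37.909 − 2 × 3.430 × 3.210 = 15.888 m²/s².
v = √15.888 = 3.986 m/s.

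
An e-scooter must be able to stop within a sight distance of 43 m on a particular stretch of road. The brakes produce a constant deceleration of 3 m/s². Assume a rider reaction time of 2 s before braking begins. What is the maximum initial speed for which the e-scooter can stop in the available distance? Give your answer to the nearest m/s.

Stopping distance: v·t_r + v²/(2a) = 43 with t_r = 2 s and a = 3.000 m/s².
So v² + 12.000 v − 258.00 = 0.
Positive root: v = −a·t_r + √((a·t_r)² + 2a·d) = −6.000 + √(36.000 + 258.00) = 11.1464 m/s.

Maximum speed ≈ 11 m/s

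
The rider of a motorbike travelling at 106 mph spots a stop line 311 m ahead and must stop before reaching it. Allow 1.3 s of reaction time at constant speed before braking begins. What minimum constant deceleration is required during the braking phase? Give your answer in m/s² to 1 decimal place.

Required deceleration ≈ 4.5 m/s²

106 mph × 0.44704 = 47.3862 m/s.
Distance covered during reaction = 47.3862 × 1.3 = 61.602 m.
Distance available for braking: 311 − 61.602 = 249.398 m.
v² = 2a·d ⇒ a = v²/(2d) = 47.3862² / (2 × 249.398) = 2245.452 / 498.796 = 4.5017 m/s².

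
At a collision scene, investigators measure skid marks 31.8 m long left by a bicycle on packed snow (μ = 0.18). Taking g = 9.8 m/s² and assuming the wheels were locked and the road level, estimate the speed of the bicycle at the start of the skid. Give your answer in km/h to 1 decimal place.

Initial speed ≈ 38.1 km/h

Deceleration a = μg = 0.18 × 9.8 = 1.764 m/s².
v = √(2a·d) = √(2 × 1.764 × 31.8) = √112.190 = 10.5920 m/s.
= 10.5920 × 3.6 = 38.131 km/h.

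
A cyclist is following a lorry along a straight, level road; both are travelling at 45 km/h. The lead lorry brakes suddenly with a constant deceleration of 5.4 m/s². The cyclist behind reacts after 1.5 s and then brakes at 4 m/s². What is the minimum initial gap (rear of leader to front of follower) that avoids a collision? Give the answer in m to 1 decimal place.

45 km/h ÷ 3.6 = 12.5000 m/s.
Leader travels v²/(2a_L) = 156.250 / 10.800 = 14.468 m before stopping.
Follower covers v·t_r = 12.5000 × 1.5 = 18.750 m while reacting, then v²/(2a_F) = 156.250 / 8.000 = 19.531 m while braking, for a total of 18.750 + 19.531 = 38.281 m.
Since a_F ≤ a_L and the follower starts braking later, the follower is never slower than the leader, so the closest approach is when both have stopped.
Minimum gap = 38.281 − 14.468 = 23.813 m.

Minimum gap ≈ 23.8 m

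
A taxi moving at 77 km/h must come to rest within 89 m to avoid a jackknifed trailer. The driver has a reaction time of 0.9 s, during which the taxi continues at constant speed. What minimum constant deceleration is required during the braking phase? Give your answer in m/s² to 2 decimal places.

77 km/h ÷ 3.6 = 21.3889 m/s.
Distance covered during reaction = 21.3889 × 0.9 = 19.250 m.
Distance available for braking: 89 − 19.250 = 69.750 m.
v² = 2a·d ⇒ a = v²/(2d) = 21.3889² / (2 × 69.750) = 457.485 / 139.500 = 3.2795 m/s².

Required deceleration ≈ 3.28 m/s²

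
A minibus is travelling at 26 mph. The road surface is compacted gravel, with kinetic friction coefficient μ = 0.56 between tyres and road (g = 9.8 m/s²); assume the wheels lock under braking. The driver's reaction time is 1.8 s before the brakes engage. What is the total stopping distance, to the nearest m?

Total stopping distance ≈ 33 m

26 mph × 0.44704 = 11.6230 m/s.
a = μg = 0.56 × 9.8 = 5.488 m/s².
Reaction distance = v·t_r = 11.6230 × 1.8 = 20.921 m.
Braking distance = v²/(2a) = 11.6230² / (2 × 5.488) = 135.094 / 10.976 = 12.308 m.
Total = 20.921 + 12.308 = 33.229 m.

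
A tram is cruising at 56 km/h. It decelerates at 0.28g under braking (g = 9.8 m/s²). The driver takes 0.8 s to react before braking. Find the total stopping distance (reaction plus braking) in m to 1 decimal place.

56 km/h ÷ 3.6 = 15.5556 m/s.
a = 0.28 × 9.8 = 2.744 m/s².
Reaction distance = v·t_r = 15.5556 × 0.8 = 12.444 m.
Braking distance = v²/(2a) = 15.5556² / (2 × 2.744) = 241.977 / 5.488 = 44.092 m.
Total = 12.444 + 44.092 = 56.536 m.

Total stopping distance ≈ 56.5 m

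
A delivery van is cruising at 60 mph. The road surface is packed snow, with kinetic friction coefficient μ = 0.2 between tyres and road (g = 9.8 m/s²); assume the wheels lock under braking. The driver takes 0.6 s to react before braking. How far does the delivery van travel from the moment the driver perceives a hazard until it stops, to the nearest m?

60 mph × 0.44704 = 26.8224 m/s.
a = μg = 0.2 × 9.8 = 1.960 m/s².
Reaction distance = v·t_r = 26.8224 × 0.6 = 16.093 m.
Braking distance = v²/(2a) = 26.8224² / (2 × 1.960) = 719.441 / 3.920 = 183.531 m.
Total = 16.093 + 183.531 = 199.624 m.

Total stopping distance ≈ 200 m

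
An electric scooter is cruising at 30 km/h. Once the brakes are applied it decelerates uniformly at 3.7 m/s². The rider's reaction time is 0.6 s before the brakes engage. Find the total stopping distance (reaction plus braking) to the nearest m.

30 km/h ÷ 3.6 = 8.3333 m/s.
Reaction distance = v·t_r = 8.3333 × 0.6 = 5.000 m.
Braking distance = v²/(2a) = 8.3333² / (2 × 3.700) = 69.444 / 7.400 = 9.384 m.
Total = 5.000 + 9.384 = 14.384 m.

Total stopping distance ≈ 14 m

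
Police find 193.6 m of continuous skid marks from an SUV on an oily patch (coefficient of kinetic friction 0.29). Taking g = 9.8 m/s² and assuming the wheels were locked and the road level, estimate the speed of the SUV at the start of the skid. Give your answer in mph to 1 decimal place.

Deceleration a = μg = 0.29 × 9.8 = 2.842 m/s².
v = √(2a·d) = √(2 × 2.842 × 193.6) = √1100.422 = 33.1726 m/s.
= 33.1726 ÷ 0.44704 = 74.205 mph.

Initial speed ≈ 74.2 mph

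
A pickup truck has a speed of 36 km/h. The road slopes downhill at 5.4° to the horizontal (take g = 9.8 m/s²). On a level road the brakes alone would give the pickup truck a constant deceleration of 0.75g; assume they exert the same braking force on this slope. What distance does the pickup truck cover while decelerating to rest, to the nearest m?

Braking distance ≈ 8 m

36 km/h ÷ 3.6 = 10.0000 m/s.
a = 0.75 × 9.8 = 7.350 m/s².
Gravity along the downhill slope reduces the braking deceleration: a_eff = 7.350 − 9.8·sin 5.4° = 7.350 − 0.922 = 6.428 m/s².
Braking distance = v²/(2a) = 10.0000² / (2 × 6.428) = 100.000 / 12.856 = 7.778 m.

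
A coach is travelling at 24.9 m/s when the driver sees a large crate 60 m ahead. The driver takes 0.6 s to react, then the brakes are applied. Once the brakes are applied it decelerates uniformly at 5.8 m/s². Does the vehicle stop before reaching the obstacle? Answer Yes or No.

No

Reaction distance = 24.9000 × 0.6 = 14.940 m.
Braking distance = v²/(2a) = 620.010 / 11.600 = 53.449 m.
Total stopping distance = 14.940 + 53.449 = 68.389 m, vs 60 m available — it cannot stop in time and overshoots by 68.389 − 60 = 8.389 m.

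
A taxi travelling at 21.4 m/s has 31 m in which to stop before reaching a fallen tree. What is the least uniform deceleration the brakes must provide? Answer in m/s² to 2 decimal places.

v² = 2a·d ⇒ a = v²/(2d) = 21.4000² / (2 × 31.000) = 457.960 / 62.000 = 7.3865 m/s².

Required deceleration ≈ 7.39 m/s²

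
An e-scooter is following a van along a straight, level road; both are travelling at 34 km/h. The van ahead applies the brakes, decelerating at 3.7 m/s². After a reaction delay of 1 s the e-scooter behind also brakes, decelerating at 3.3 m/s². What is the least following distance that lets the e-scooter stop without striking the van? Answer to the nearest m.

34 km/h ÷ 3.6 = 9.4444 m/s.
Leader travels v²/(2a_L) = 89.197 / 7.400 = 12.054 m before stopping.
Follower covers v·t_r = 9.4444 × 1 = 9.444 m while reacting, then v²/(2a_F) = 89.197 / 6.600 = 13.515 m while braking, for a total of 9.444 + 13.515 = 22.959 m.
Since a_F ≤ a_L and the follower starts braking later, the follower is never slower than the leader, so the closest approach is when both have stopped.
Minimum gap = 22.959 − 12.054 = 10.905 m.

Minimum gap ≈ 11 m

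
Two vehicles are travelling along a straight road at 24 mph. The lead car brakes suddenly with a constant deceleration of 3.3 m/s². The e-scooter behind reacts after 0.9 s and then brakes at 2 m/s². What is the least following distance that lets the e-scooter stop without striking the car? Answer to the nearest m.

Minimum gap ≈ 21 m

24 mph × 0.44704 = 10.7290 m/s.
Leader travels v²/(2a_L) = 115.111 / 6.600 = 17.441 m before stopping.
Follower covers v·t_r = 10.7290 × 0.9 = 9.656 m while reacting, then v²/(2a_F) = 115.111 / 4.000 = 28.778 m while braking, for a total of 9.656 + 28.778 = 38.434 m.
Since a_F ≤ a_L and the follower starts braking later, the follower is never slower than the leader, so the closest approach is when both have stopped.
Minimum gap = 38.434 − 17.441 = 20.993 m.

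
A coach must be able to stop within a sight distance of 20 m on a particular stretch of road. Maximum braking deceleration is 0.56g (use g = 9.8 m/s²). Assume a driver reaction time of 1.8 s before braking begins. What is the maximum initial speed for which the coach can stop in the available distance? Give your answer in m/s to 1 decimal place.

a = 0.56 × 9.8 = 5.488 m/s².
Stopping distance: v·t_r + v²/(2a) = 20 with t_r = 1.8 s and a = 5.488 m/s².
So v² + 19.757 v − 219.52 = 0.
Positive root: v = −a·t_r + √((a·t_r)² + 2a·d) = −9.878 + √(97.575 + 219.52) = 7.9292 m/s.

Maximum speed ≈ 7.9 m/s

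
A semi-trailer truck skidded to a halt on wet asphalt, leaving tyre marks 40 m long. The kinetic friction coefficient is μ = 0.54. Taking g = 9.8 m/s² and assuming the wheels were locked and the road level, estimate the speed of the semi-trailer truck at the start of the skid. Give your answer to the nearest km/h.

Initial speed ≈ 74 km/h

Deceleration a = μg = 0.54 × 9.8 = 5.292 m/s².
v = √(2a·d) = √(2 × 5.292 × 40) = √423.360 = 20.5757 m/s.
= 20.5757 × 3.6 = 74.073 km/h.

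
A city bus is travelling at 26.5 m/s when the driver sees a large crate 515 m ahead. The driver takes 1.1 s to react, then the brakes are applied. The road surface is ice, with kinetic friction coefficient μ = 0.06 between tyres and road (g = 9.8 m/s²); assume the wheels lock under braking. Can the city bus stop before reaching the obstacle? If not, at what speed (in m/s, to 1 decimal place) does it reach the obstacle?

No — it strikes the obstacle at 11.4 m/s

a = μg = 0.06 × 9.8 = 0.588 m/s².
Reaction distance = 26.5000 × 1.1 = 29.150 m.
Braking distance needed to stop: v²/(2a) = 702.250 / 1.176 = 597.151 m, so total needed = 29.150 + 597.151 = 626.301 m > 515 m — it cannot stop.
Distance remaining when braking begins: 515 − 29.150 = 485.850 m.
v² = v₀² − 2a·d = 702.250 − 2 × 0.588 × 485.850 = 130.890 m²/s².
v = √130.890 = 11.441 m/s.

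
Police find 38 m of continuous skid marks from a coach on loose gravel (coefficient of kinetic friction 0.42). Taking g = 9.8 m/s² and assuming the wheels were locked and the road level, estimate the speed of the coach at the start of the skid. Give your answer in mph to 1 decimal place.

Initial speed ≈ 39.6 mph

Deceleration a = μg = 0.42 × 9.8 = 4.116 m/s².
v = √(2a·d) = √(2 × 4.116 × 38) = √312.816 = 17.6866 m/s.
= 17.6866 ÷ 0.44704 = 39.564 mph.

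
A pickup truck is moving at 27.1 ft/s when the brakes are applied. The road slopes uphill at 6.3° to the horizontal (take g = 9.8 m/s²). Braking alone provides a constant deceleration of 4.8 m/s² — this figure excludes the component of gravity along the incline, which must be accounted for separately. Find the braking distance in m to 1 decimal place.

Braking distance ≈ 5.8 m

27.1 ft/s × 0.3048 = 8.2601 m/s.
Gravity along the uphill slope adds to the braking deceleration: a_eff = 4.800 + 9.8·sin 6.3° = 4.800 + 1.075 = 5.875 m/s².
Braking distance = v²/(2a) = 8.2601² / (2 × 5.875) = 68.229 / 11.750 = 5.807 m.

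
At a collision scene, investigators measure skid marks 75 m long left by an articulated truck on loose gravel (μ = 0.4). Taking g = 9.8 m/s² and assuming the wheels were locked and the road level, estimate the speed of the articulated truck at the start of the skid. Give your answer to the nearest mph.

Initial speed ≈ 54 mph

Deceleration a = μg = 0.4 × 9.8 = 3.920 m/s².
v = √(2a·d) = √(2 × 3.920 × 75) = √588.000 = 24.2487 m/s.
= 24.2487 ÷ 0.44704 = 54.243 mph.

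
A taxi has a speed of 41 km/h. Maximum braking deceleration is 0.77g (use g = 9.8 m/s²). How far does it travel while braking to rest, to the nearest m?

Braking distance ≈ 9 m

41 km/h ÷ 3.6 = 11.3889 m/s.
a = 0.77 × 9.8 = 7.546 m/s².
Braking distance = v²/(2a) = 11.3889² / (2 × 7.546) = 129.707 / 15.092 = 8.594 m.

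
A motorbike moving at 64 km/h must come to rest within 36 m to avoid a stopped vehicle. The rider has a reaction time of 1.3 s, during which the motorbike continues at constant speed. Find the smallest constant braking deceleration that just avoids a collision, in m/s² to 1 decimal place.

64 km/h ÷ 3.6 = 17.7778 m/s.
Distance covered during reaction = 17.7778 × 1.3 = 23.111 m.
Distance available for braking: 36 − 23.111 = 12.889 m.
v² = 2a·d ⇒ a = v²/(2d) = 17.7778² / (2 × 12.889) = 316.050 / 25.778 = 12.2605 m/s².

Required deceleration ≈ 12.3 m/s²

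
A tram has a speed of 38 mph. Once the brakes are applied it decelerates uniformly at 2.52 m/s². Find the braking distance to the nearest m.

Braking distance ≈ 57 m

38 mph × 0.44704 = 16.9875 m/s.
Braking distance = v²/(2a) = 16.9875² / (2 × 2.520) = 288.575 / 5.040 = 57.257 m.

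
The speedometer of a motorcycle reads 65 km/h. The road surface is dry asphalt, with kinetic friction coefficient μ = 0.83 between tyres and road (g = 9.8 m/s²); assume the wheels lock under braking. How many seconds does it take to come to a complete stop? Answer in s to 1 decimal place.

65 km/h ÷ 3.6 = 18.0556 m/s.
a = μg = 0.83 × 9.8 = 8.134 m/s².
Braking time = v/a = 18.0556 / 8.134 = 2.220 s.

Braking time ≈ 2.2 s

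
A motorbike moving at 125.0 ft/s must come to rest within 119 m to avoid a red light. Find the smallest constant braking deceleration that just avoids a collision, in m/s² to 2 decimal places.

125 ft/s × 0.3048 = 38.1000 m/s.
v² = 2a·d ⇒ a = v²/(2d) = 38.1000² / (2 × 119.000) = 1451.610 / 238.000 = 6.0992 m/s².

Required deceleration ≈ 6.10 m/s²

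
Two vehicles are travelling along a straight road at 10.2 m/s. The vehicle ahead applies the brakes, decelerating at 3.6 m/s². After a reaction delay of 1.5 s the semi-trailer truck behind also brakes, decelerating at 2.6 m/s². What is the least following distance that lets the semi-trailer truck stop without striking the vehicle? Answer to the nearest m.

Minimum gap ≈ 21 m

Leader travels v²/(2a_L) = 104.040 / 7.200 = 14.450 m before stopping.
Follower covers v·t_r = 10.2000 × 1.5 = 15.300 m while reacting, then v²/(2a_F) = 104.040 / 5.200 = 20.008 m while braking, for a total of 15.300 + 20.008 = 35.308 m.
Since a_F ≤ a_L and the follower starts braking later, the follower is never slower than the leader, so the closest approach is when both have stopped.
Minimum gap = 35.308 − 14.450 = 20.858 m.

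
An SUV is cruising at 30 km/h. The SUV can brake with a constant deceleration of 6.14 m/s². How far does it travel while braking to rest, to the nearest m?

Braking distance ≈ 6 m

30 km/h ÷ 3.6 = 8.3333 m/s.
Braking distance = v²/(2a) = 8.3333² / (2 × 6.140) = 69.444 / 12.280 = 5.655 m.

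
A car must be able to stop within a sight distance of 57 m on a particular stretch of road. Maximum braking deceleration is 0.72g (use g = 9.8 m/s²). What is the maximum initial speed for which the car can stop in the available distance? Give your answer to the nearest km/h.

a = 0.72 × 9.8 = 7.056 m/s².
v²/(2a) = d ⇒ v = √(2 × 7.056 × 57) = √804.38 = 28.3616 m/s.
28.3616 m/s × 3.6 = 102.102 km/h.

Maximum speed ≈ 102 km/h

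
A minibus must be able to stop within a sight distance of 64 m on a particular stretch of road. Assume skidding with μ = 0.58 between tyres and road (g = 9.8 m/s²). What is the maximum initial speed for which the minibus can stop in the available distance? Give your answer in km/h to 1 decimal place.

Maximum speed ≈ 97.1 km/h

a = μg = 0.58 × 9.8 = 5.684 m/s².
v²/(2a) = d ⇒ v = √(2 × 5.684 × 64) = √727.55 = 26.9731 m/s.
26.9731 m/s × 3.6 = 97.103 km/h.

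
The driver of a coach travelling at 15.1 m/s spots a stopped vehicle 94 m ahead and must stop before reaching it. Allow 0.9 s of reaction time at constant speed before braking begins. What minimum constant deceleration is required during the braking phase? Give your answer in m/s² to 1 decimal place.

Required deceleration ≈ 1.4 m/s²

Distance covered during reaction = 15.1000 × 0.9 = 13.590 m.
Distance available for braking: 94 − 13.590 = 80.410 m.
v² = 2a·d ⇒ a = v²/(2d) = 15.1000² / (2 × 80.410) = 228.010 / 160.820 = 1.4178 m/s².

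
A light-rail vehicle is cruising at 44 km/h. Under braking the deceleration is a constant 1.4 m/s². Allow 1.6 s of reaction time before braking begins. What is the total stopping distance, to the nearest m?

Total stopping distance ≈ 73 m

44 km/h ÷ 3.6 = 12.2222 m/s.
Reaction distance = v·t_r = 12.2222 × 1.6 = 19.556 m.
Braking distance = v²/(2a) = 12.2222² / (2 × 1.400) = 149.382 / 2.800 = 53.351 m.
Total = 19.556 + 53.351 = 72.907 m.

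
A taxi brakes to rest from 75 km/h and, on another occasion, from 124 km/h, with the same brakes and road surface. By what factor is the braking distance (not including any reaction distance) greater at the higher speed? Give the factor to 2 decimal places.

Factor ≈ 2.73

Braking distance d = v²/(2a), so with a fixed, d ∝ v².
Factor = (124/75)² = 1.6533² = 2.7334.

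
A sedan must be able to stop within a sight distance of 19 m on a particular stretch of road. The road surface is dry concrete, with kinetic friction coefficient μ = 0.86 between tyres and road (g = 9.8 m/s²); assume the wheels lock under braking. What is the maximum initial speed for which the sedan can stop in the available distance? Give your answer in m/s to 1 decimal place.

Maximum speed ≈ 17.9 m/s

a = μg = 0.86 × 9.8 = 8.428 m/s².
v²/(2a) = d ⇒ v = √(2 × 8.428 × 19) = √320.26 = 17.8958 m/s.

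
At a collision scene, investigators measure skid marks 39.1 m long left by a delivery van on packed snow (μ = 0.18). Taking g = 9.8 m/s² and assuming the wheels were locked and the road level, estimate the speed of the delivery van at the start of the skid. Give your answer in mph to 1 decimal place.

Deceleration a = μg = 0.18 × 9.8 = 1.764 m/s².
v = √(2a·d) = √(2 × 1.764 × 39.1) = √137.945 = 11.7450 m/s.
= 11.7450 ÷ 0.44704 = 26.273 mph.

Initial speed ≈ 26.3 mph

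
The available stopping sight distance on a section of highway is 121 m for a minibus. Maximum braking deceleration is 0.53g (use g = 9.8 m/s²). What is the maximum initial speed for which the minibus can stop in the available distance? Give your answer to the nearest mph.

Maximum speed ≈ 79 mph

a = 0.53 × 9.8 = 5.194 m/s².
v²/(2a) = d ⇒ v = √(2 × 5.194 × 121) = √1256.95 = 35.4535 m/s.
35.4535 m/s ÷ 0.44704 = 79.307 mph.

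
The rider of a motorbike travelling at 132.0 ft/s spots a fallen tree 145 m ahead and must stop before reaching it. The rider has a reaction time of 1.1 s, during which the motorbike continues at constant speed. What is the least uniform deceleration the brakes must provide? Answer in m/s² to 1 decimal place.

132 ft/s × 0.3048 = 40.2336 m/s.
Distance covered during reaction = 40.2336 × 1.1 = 44.257 m.
Distance available for braking: 145 − 44.257 = 100.743 m.
v² = 2a·d ⇒ a = v²/(2d) = 40.2336² / (2 × 100.743) = 1618.743 / 201.486 = 8.0340 m/s².

Required deceleration ≈ 8.0 m/s²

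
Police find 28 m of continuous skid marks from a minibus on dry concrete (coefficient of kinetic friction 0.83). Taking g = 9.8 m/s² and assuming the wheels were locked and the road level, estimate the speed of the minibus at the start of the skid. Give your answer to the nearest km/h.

Initial speed ≈ 77 km/h

Deceleration a = μg = 0.83 × 9.8 = 8.134 m/s².
v = √(2a·d) = √(2 × 8.134 × 28) = √455.504 = 21.3425 m/s.
= 21.3425 × 3.6 = 76.833 km/h.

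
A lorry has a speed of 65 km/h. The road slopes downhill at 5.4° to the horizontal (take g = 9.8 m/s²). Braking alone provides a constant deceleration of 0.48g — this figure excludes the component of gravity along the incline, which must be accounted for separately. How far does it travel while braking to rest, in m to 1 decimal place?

65 km/h ÷ 3.6 = 18.0556 m/s.
a = 0.48 × 9.8 = 4.704 m/s².
Gravity along the downhill slope reduces the braking deceleration: a_eff = 4.704 − 9.8·sin 5.4° = 4.704 − 0.922 = 3.782 m/s².
Braking distance = v²/(2a) = 18.0556² / (2 × 3.782) = 326.005 / 7.564 = 43.100 m.

Braking distance ≈ 43.1 m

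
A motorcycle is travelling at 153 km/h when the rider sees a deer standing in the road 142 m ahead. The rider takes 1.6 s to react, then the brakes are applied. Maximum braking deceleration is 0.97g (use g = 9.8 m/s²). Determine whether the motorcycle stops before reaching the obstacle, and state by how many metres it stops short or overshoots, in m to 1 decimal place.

No — it overshoots by 21.0 m

153 km/h ÷ 3.6 = 42.5000 m/s.
a = 0.97 × 9.8 = 9.506 m/s².
Reaction distance = 42.5000 × 1.6 = 68.000 m.
Braking distance = v²/(2a) = 1806.250 / 19.012 = 95.006 m.
Total stopping distance = 68.000 + 95.006 = 163.006 m, vs 142 m available — it cannot stop in time and overshoots by 163.006 − 142 = 21.006 m.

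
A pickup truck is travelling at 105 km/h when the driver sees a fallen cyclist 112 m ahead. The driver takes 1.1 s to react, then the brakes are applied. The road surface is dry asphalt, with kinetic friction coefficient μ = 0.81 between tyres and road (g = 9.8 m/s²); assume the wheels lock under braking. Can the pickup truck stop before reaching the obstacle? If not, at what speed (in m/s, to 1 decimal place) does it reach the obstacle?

Yes — it stops about 26.3 m short of the obstacle, so it never reaches it

105 km/h ÷ 3.6 = 29.1667 m/s.
a = μg = 0.81 × 9.8 = 7.938 m/s².
Reaction distance = 29.1667 × 1.1 = 32.083 m.
Braking distance = v²/(2a) = 850.696 / 15.876 = 53.584 m.
Total stopping distance = 32.083 + 53.584 = 85.667 m, vs 112 m available — it stops with 112 − 85.667 = 26.333 m to spare.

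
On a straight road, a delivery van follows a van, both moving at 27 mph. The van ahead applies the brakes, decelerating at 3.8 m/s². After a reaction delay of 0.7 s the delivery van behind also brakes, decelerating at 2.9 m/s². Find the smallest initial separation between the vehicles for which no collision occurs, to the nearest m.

27 mph × 0.44704 = 12.0701 m/s.
Leader travels v²/(2a_L) = 145.687 / 7.600 = 19.169 m before stopping.
Follower covers v·t_r = 12.0701 × 0.7 = 8.449 m while reacting, then v²/(2a_F) = 145.687 / 5.800 = 25.118 m while braking, for a total of 8.449 + 25.118 = 33.567 m.
Since a_F ≤ a_L and the follower starts braking later, the follower is never slower than the leader, so the closest approach is when both have stopped.
Minimum gap = 33.567 − 19.169 = 14.398 m.

Minimum gap ≈ 14 m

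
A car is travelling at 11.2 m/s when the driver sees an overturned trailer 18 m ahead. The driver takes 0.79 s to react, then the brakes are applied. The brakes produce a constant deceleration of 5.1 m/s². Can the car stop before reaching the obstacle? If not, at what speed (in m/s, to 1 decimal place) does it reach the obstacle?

No — it strikes the obstacle at 5.7 m/s

Reaction distance = 11.2000 × 0.79 = 8.848 m.
Braking distance needed to stop: v²/(2a) = 125.440 / 10.200 = 12.298 m, so total needed = 8.848 + 12.298 = 21.146 m > 18 m — it cannot stop.
Distance remaining when braking begins: 18 − 8.848 = 9.152 m.
v² = v₀² − 2a·d = 125.440 − 2 × 5.100 × 9.152 = 32.090 m²/s².
v = √32.090 = 5.665 m/s.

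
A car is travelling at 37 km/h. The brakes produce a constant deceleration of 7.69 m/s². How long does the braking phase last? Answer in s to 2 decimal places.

Braking time ≈ 1.34 s

37 km/h ÷ 3.6 = 10.2778 m/s.
Braking time = v/a = 10.2778 / 7.690 = 1.337 s.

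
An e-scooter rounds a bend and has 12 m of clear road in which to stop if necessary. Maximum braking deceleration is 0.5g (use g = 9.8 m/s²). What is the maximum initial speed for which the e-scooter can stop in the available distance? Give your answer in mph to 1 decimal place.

a = 0.5 × 9.8 = 4.900 m/s².
v²/(2a) = d ⇒ v = √(2 × 4.900 × 12) = √117.60 = 10.8444 m/s.
10.8444 m/s ÷ 0.44704 = 24.258 mph.

Maximum speed ≈ 24.3 mph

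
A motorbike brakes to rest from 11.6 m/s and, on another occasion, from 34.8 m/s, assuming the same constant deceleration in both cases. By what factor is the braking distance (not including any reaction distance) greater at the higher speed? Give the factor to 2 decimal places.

Braking distance d = v²/(2a), so with a fixed, d ∝ v².
Factor = (34.8/11.6)² = 3.0000² = 9.0000.

Factor ≈ 9.00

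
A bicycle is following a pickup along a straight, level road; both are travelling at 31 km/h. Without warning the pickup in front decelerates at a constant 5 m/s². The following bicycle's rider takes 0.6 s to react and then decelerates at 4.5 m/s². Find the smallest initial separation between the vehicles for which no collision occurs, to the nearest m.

31 km/h ÷ 3.6 = 8.6111 m/s.
Leader travels v²/(2a_L) = 74.151 / 10.000 = 7.415 m before stopping.
Follower covers v·t_r = 8.6111 × 0.6 = 5.167 m while reacting, then v²/(2a_F) = 74.151 / 9.000 = 8.239 m while braking, for a total of 5.167 + 8.239 = 13.406 m.
Since a_F ≤ a_L and the follower starts braking later, the follower is never slower than the leader, so the closest approach is when both have stopped.
Minimum gap = 13.406 − 7.415 = 5.991 m.

Minimum gap ≈ 6 m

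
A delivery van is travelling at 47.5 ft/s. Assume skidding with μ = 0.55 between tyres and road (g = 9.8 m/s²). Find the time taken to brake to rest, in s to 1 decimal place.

47.5 ft/s × 0.3048 = 14.4780 m/s.
a = μg = 0.55 × 9.8 = 5.390 m/s².
Braking time = v/a = 14.4780 / 5.390 = 2.686 s.

Braking time ≈ 2.7 s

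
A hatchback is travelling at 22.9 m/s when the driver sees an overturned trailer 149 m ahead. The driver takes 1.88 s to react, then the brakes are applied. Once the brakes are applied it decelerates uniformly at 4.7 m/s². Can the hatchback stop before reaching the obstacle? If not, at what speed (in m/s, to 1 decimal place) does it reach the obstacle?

Yes — it stops about 50.2 m short of the obstacle, so it never reaches it

Reaction distance = 22.9000 × 1.88 = 43.052 m.
Braking distance = v²/(2a) = 524.410 / 9.400 = 55.788 m.
Total stopping distance = 43.052 + 55.788 = 98.840 m, vs 149 m available — it stops with 149 − 98.840 = 50.160 m to spare.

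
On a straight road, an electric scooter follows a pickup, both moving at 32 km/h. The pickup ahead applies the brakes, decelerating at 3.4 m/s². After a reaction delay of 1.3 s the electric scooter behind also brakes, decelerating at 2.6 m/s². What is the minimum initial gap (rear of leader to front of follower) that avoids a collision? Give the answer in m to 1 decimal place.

32 km/h ÷ 3.6 = 8.8889 m/s.
Leader travels v²/(2a_L) = 79.013 / 6.800 = 11.620 m before stopping.
Follower covers v·t_r = 8.8889 × 1.3 = 11.556 m while reacting, then v²/(2a_F) = 79.013 / 5.200 = 15.195 m while braking, for a total of 11.556 + 15.195 = 26.751 m.
Since a_F ≤ a_L and the follower starts braking later, the follower is never slower than the leader, so the closest approach is when both have stopped.
Minimum gap = 26.751 − 11.620 = 15.131 m.

Minimum gap ≈ 15.1 m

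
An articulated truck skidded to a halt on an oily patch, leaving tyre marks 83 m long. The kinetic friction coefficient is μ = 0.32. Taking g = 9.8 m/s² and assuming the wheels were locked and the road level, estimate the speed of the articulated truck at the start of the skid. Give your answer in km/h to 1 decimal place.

Deceleration a = μg = 0.32 × 9.8 = 3.136 m/s².
v = √(2a·d) = √(2 × 3.136 × 83) = √520.576 = 22.8161 m/s.
= 22.8161 × 3.6 = 82.138 km/h.

Initial speed ≈ 82.1 km/h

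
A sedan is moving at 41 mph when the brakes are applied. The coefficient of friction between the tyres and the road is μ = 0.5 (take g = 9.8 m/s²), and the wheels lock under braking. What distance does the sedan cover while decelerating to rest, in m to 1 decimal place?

41 mph × 0.44704 = 18.3286 m/s.
a = μg = 0.5 × 9.8 = 4.900 m/s².
Braking distance = v²/(2a) = 18.3286² / (2 × 4.900) = 335.938 / 9.800 = 34.279 m.

Braking distance ≈ 34.3 m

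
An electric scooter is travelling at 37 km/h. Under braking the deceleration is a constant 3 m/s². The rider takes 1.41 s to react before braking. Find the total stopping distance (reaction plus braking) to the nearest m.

Total stopping distance ≈ 32 m

37 km/h ÷ 3.6 = 10.2778 m/s.
Reaction distance = v·t_r = 10.2778 × 1.41 = 14.492 m.
Braking distance = v²/(2a) = 10.2778² / (2 × 3.000) = 105.633 / 6.000 = 17.605 m.
Total = 14.492 + 17.605 = 32.097 m.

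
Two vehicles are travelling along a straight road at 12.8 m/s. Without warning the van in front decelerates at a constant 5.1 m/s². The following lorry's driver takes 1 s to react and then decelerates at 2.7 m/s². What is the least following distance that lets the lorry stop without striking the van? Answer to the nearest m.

Minimum gap ≈ 27 m

Leader travels v²/(2a_L) = 163.840 / 10.200 = 16.063 m before stopping.
Follower covers v·t_r = 12.8000 × 1 = 12.800 m while reacting, then v²/(2a_F) = 163.840 / 5.400 = 30.341 m while braking, for a total of 12.800 + 30.341 = 43.141 m.
Since a_F ≤ a_L and the follower starts braking later, the follower is never slower than the leader, so the closest approach is when both have stopped.
Minimum gap = 43.141 − 16.063 = 27.078 m.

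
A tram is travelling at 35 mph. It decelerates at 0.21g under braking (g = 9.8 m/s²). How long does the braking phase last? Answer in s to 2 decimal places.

Braking time ≈ 7.60 s

35 mph × 0.44704 = 15.6464 m/s.
a = 0.21 × 9.8 = 2.058 m/s².
Braking time = v/a = 15.6464 / 2.058 = 7.603 s.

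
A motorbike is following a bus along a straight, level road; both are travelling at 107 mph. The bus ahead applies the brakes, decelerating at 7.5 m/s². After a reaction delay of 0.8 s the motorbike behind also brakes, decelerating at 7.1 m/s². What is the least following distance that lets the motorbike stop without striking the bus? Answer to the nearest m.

107 mph × 0.44704 = 47.8333 m/s.
Leader travels v²/(2a_L) = 2288.025 / 15.000 = 152.535 m before stopping.
Follower covers v·t_r = 47.8333 × 0.8 = 38.267 m while reacting, then v²/(2a_F) = 2288.025 / 14.200 = 161.129 m while braking, for a total of 38.267 + 161.129 = 199.396 m.
Since a_F ≤ a_L and the follower starts braking later, the follower is never slower than the leader, so the closest approach is when both have stopped.
Minimum gap = 199.396 − 152.535 = 46.861 m.

Minimum gap ≈ 47 m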